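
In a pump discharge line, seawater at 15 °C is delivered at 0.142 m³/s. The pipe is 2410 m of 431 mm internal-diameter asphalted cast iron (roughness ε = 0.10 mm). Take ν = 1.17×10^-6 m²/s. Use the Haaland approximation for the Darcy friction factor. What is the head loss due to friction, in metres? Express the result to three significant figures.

V = 4Q/(πD²) = 4·0.142/(π·0.431²) = 0.9733 m/s
Re = VD/ν = 0.9733·0.431/1.17×10^-6 = 3.59×10^5 → turbulent
ε/D = 0.10/431 = 2.32×10^-4
Haaland: f = 0.01603
h_f = f(L/D)V²/(2g) = 0.01603·(2410/0.431)·0.9733²/(2·9.81) = 4.327 m

h_f ≈ 4.33 m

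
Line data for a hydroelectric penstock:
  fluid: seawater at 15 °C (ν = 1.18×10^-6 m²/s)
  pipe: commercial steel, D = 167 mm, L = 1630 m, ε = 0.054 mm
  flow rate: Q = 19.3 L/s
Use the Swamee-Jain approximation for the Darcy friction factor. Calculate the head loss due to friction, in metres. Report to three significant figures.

h_f ≈ 7.34 m

V = 4Q/(πD²) = 4·0.0193/(π·0.167²) = 0.8811 m/s
Re = VD/ν = 0.8811·0.167/1.18×10^-6 = 1.25×10^5 → turbulent
ε/D = 0.054/167 = 3.23×10^-4
Swamee-Jain: f = 0.01901
h_f = f(L/D)V²/(2g) = 0.01901·(1630/0.167)·0.8811²/(2·9.81) = 7.341 m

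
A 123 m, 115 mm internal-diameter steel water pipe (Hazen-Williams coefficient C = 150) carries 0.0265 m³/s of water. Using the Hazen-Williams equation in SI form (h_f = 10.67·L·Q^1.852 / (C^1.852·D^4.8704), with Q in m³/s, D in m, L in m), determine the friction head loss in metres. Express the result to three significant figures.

h_f = 10.67·123·0.0265^1.852 / (150^1.852·0.115^4.8704) = 5.528 m

h_f ≈ 5.53 m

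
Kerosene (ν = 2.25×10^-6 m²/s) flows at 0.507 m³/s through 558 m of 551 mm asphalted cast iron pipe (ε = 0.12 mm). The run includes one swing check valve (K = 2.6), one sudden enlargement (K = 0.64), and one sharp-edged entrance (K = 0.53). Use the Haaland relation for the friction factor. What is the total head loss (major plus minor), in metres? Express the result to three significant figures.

H_L ≈ 4.46 m

V = 4Q/(πD²) = 2.126 m/s; V²/2g = 0.2304 m
Re = 5.21×10^5, ε/D = 2.18×10^-4 → f = 0.01540 (Haaland)
Major: h_f = f(L/D)·V²/2g = 0.01540·1013·0.2304 = 3.595 m
Minor: ΣK = 3.77; h_m = ΣK·V²/2g = 0.8687 m
Total H_L = 3.595 + 0.8687 = 4.463 m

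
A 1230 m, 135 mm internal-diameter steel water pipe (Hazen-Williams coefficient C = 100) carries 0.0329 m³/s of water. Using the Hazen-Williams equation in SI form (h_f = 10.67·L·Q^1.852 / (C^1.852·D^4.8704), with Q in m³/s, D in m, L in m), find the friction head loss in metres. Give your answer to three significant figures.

h_f = 10.67·1230·0.0329^1.852 / (100^1.852·0.135^4.8704) = 80.08 m

h_f ≈ 80.1 m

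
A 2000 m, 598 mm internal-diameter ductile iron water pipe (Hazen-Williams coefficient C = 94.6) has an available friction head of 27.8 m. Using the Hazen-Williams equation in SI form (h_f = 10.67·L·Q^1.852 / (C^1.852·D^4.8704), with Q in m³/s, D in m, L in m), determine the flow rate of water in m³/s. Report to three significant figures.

Q ≈ 0.677 m³/s

Rearranging: Q = [h_f·C^1.852·D^4.8704 / (10.67·L)]^(1/1.852)
Q = [27.8·94.6^1.852·0.598^4.8704 / (10.67·2000)]^0.540 = 0.6773 m³/s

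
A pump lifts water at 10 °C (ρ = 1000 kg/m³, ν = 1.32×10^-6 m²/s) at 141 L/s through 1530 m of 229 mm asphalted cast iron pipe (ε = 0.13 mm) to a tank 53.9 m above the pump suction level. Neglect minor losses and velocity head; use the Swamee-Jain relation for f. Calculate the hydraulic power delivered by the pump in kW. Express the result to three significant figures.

P_hyd ≈ 174 kW

V = 4Q/(πD²) = 3.423 m/s; Re = 5.94×10^5; ε/D = 5.68×10^-4; f = 0.01805
h_f = f(L/D)V²/2g = 72.05 m
Total head H = z + h_f = 53.9 + 72.05 = 125.9 m
P_hyd = ρgQH = 1000·9.81·0.141·125.9 = 174.2 kW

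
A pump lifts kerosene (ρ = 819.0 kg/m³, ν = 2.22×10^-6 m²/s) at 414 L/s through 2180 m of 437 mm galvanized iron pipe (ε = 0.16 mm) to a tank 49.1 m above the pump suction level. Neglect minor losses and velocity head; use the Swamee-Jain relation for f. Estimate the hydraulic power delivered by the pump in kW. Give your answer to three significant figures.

V = 4Q/(πD²) = 2.760 m/s; Re = 5.43×10^5; ε/D = 3.66×10^-4; f = 0.01679
h_f = f(L/D)V²/2g = 32.53 m
Total head H = z + h_f = 49.1 + 32.53 = 81.63 m
P_hyd = ρgQH = 819.0·9.81·0.414·81.63 = 271.5 kW

P_hyd ≈ 272 kW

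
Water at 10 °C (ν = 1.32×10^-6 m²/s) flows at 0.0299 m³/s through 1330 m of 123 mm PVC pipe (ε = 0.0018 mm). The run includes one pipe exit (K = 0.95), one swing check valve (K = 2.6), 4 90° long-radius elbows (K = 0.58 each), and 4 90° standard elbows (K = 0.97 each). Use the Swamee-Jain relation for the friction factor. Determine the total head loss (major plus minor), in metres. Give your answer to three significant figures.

H_L ≈ 56.2 m

V = 4Q/(πD²) = 2.516 m/s; V²/2g = 0.3227 m
Re = 2.34×10^5, ε/D = 1.46×10^-5 → f = 0.01521 (Swamee-Jain)
Major: h_f = f(L/D)·V²/2g = 0.01521·10813·0.3227 = 53.08 m
Minor: ΣK = 9.75; h_m = ΣK·V²/2g = 3.147 m
Total H_L = 53.08 + 3.147 = 56.22 m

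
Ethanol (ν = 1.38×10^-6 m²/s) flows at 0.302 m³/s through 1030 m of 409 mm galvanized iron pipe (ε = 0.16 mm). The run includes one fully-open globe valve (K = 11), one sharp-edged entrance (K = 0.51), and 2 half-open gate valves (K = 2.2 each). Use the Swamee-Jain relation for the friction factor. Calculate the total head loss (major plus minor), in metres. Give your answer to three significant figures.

H_L ≈ 15.7 m

V = 4Q/(πD²) = 2.299 m/s; V²/2g = 0.2693 m
Re = 6.81×10^5, ε/D = 3.91×10^-4 → f = 0.01678 (Swamee-Jain)
Major: h_f = f(L/D)·V²/2g = 0.01678·2518·0.2693 = 11.38 m
Minor: ΣK = 15.9; h_m = ΣK·V²/2g = 4.285 m
Total H_L = 11.38 + 4.285 = 15.66 m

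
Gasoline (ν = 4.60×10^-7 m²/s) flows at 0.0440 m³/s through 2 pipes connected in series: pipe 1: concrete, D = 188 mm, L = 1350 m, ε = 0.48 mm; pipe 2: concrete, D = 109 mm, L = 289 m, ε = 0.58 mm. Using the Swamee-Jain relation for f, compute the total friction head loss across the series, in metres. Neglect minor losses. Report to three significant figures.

Pipe 1: V = 1.585 m/s, Re = 6.48×10^5, ε/D = 0.00255, f = 0.02535, h_1 = f(L/D)V²/2g = 23.31 m
Pipe 2: V = 4.715 m/s, Re = 1.12×10^6, ε/D = 0.00532, f = 0.03108, h_2 = f(L/D)V²/2g = 93.39 m
Series → Q common, losses add: H = Σh = 116.7 m

H ≈ 117 m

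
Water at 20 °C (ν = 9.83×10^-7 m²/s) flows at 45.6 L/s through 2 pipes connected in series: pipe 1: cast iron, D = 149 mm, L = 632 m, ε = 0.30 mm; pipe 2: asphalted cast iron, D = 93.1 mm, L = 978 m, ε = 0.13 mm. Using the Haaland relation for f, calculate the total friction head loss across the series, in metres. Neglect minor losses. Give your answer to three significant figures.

H ≈ 557 m

Pipe 1: V = 2.615 m/s, Re = 3.96×10^5, ε/D = 0.00201, f = 0.02391, h_1 = f(L/D)V²/2g = 35.36 m
Pipe 2: V = 6.698 m/s, Re = 6.34×10^5, ε/D = 0.00140, f = 0.02170, h_2 = f(L/D)V²/2g = 521.4 m
Series → Q common, losses add: H = Σh = 556.8 m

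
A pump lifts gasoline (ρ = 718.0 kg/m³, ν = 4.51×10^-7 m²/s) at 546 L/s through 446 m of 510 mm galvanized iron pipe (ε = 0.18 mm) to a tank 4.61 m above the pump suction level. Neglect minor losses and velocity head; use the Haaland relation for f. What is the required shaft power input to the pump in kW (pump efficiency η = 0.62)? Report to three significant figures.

V = 4Q/(πD²) = 2.673 m/s; Re = 3.02×10^6; ε/D = 3.53×10^-4; f = 0.01569
h_f = f(L/D)V²/2g = 4.997 m
Total head H = z + h_f = 4.61 + 4.997 = 9.607 m
P_hyd = ρgQH = 718.0·9.81·0.546·9.607 = 36.95 kW
P_shaft = P_hyd/η = 36.95/0.62 = 59.59 kW

P_shaft ≈ 59.6 kW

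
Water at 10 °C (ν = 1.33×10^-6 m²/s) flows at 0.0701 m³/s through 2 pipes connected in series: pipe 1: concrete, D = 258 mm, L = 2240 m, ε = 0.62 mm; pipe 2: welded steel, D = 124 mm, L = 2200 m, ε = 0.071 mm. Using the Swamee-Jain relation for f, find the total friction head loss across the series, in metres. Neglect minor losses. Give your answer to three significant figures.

H ≈ 573 m

Pipe 1: V = 1.341 m/s, Re = 2.60×10^5, ε/D = 0.00240, f = 0.02537, h_1 = f(L/D)V²/2g = 20.19 m
Pipe 2: V = 5.805 m/s, Re = 5.41×10^5, ε/D = 5.73×10^-4, f = 0.01815, h_2 = f(L/D)V²/2g = 553.1 m
Series → Q common, losses add: H = Σh = 573.3 m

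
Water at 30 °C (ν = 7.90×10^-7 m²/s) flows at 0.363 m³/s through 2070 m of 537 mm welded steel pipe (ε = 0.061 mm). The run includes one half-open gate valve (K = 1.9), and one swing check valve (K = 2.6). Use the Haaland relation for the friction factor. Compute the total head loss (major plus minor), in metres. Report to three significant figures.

V = 4Q/(πD²) = 1.603 m/s; V²/2g = 0.1309 m
Re = 1.09×10^6, ε/D = 1.14×10^-4 → f = 0.01344 (Haaland)
Major: h_f = f(L/D)·V²/2g = 0.01344·3855·0.1309 = 6.782 m
Minor: ΣK = 4.50; h_m = ΣK·V²/2g = 0.5892 m
Total H_L = 6.782 + 0.5892 = 7.371 m

H_L ≈ 7.37 m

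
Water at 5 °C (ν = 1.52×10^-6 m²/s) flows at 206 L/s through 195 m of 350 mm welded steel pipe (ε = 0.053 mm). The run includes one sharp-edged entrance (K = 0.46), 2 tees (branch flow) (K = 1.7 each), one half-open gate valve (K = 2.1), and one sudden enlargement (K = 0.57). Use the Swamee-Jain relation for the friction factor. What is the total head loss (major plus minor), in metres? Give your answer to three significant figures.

H_L ≈ 3.49 m

V = 4Q/(πD²) = 2.141 m/s; V²/2g = 0.2337 m
Re = 4.93×10^5, ε/D = 1.51×10^-4 → f = 0.01505 (Swamee-Jain)
Major: h_f = f(L/D)·V²/2g = 0.01505·557.1·0.2337 = 1.960 m
Minor: ΣK = 6.53; h_m = ΣK·V²/2g = 1.526 m
Total H_L = 1.960 + 1.526 = 3.486 m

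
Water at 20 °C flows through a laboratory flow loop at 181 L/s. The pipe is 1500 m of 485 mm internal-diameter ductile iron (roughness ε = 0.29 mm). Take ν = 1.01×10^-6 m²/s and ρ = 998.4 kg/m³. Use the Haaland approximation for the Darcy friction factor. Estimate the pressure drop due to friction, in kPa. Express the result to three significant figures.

V = 4Q/(πD²) = 4·0.181/(π·0.485²) = 0.9797 m/s
Re = VD/ν = 0.9797·0.485/1.01×10^-6 = 4.70×10^5 → turbulent
ε/D = 0.29/485 = 5.98×10^-4
Haaland: f = 0.01822
h_f = f(L/D)V²/(2g) = 0.01822·(1500/0.485)·0.9797²/(2·9.81) = 2.756 m
Δp = ρg·h_f = 998.4·9.81·2.756 = 27.00 kPa

Δp ≈ 27.0 kPa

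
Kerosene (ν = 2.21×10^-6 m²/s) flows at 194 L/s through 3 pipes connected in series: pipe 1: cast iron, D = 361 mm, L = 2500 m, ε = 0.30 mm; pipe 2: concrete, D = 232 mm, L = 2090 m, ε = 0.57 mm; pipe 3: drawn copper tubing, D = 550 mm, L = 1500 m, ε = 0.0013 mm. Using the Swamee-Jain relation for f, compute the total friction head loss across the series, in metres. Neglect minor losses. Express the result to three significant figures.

Pipe 1: V = 1.895 m/s, Re = 3.10×10^5, ε/D = 8.31×10^-4, f = 0.01998, h_1 = f(L/D)V²/2g = 25.34 m
Pipe 2: V = 4.589 m/s, Re = 4.82×10^5, ε/D = 0.00246, f = 0.02520, h_2 = f(L/D)V²/2g = 243.7 m
Pipe 3: V = 0.8166 m/s, Re = 2.03×10^5, ε/D = 2.36×10^-6, f = 0.01551, h_3 = f(L/D)V²/2g = 1.437 m
Series → Q common, losses add: H = Σh = 270.4 m

H ≈ 270 m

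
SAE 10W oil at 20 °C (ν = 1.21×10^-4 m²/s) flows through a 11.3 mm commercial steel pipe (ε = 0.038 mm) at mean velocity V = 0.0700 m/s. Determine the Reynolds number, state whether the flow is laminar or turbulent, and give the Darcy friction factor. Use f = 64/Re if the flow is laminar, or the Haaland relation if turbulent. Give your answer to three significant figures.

Re = VD/ν = 0.07000·0.0113/1.21×10^-4 = 6.54
Re < 2300 → laminar → f = 64/Re = 9.790

Re ≈ 6.54; laminar; f = 64/Re ≈ 9.79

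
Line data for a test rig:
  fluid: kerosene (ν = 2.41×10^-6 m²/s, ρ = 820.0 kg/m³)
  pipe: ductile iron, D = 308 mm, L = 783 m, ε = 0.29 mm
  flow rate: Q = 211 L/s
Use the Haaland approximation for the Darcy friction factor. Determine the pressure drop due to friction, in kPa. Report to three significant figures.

V = 4Q/(πD²) = 4·0.211/(π·0.308²) = 2.832 m/s
Re = VD/ν = 2.832·0.308/2.41×10^-6 = 3.62×10^5 → turbulent
ε/D = 0.29/308 = 9.42×10^-4
Haaland: f = 0.02013
h_f = f(L/D)V²/(2g) = 0.02013·(783/0.308)·2.832²/(2·9.81) = 20.92 m
Δp = ρg·h_f = 820.0·9.81·20.92 = 168.3 kPa

Δp ≈ 168 kPa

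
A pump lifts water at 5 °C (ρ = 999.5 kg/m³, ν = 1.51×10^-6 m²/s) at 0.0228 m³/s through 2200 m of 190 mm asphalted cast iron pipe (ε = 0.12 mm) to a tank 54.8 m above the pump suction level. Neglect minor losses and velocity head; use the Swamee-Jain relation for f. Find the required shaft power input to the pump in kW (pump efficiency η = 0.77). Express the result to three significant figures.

V = 4Q/(πD²) = 0.8042 m/s; Re = 1.01×10^5; ε/D = 6.32×10^-4; f = 0.02094
h_f = f(L/D)V²/2g = 7.990 m
Total head H = z + h_f = 54.8 + 7.990 = 62.79 m
P_hyd = ρgQH = 999.5·9.81·0.0228·62.79 = 14.04 kW
P_shaft = P_hyd/η = 14.04/0.77 = 18.23 kW

P_shaft ≈ 18.2 kW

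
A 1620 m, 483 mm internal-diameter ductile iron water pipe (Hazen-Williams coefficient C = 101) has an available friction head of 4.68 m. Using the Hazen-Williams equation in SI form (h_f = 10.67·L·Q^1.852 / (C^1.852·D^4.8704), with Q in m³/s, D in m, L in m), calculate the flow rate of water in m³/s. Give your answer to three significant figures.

Rearranging: Q = [h_f·C^1.852·D^4.8704 / (10.67·L)]^(1/1.852)
Q = [4.68·101^1.852·0.483^4.8704 / (10.67·1620)]^0.540 = 0.1766 m³/s

Q ≈ 0.177 m³/s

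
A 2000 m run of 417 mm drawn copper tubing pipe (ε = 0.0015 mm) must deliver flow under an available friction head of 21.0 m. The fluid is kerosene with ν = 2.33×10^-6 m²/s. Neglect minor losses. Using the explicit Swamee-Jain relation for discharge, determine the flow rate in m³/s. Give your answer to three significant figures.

Swamee-Jain (Type II): Q = -0.965·√(gD⁵h_f/L)·ln[ε/(3.7D) + √(3.17ν²L/(gD³h_f))]
√(gD⁵h_f/L) = √(9.81·0.417⁵·21.0/2000) = 0.03604
ε/(3.7D) = 9.72×10^-7; √(3.17ν²L/(gD³h_f)) = 4.80×10^-5
Q = -0.965·0.03604·ln(4.897×10^-5) = 0.3451 m³/s
Check: V = 2.53 m/s, Re = 4.52×10^5, f = 0.01338, h_f = 20.9 m ≈ 21.0 m ✓

Q ≈ 0.345 m³/s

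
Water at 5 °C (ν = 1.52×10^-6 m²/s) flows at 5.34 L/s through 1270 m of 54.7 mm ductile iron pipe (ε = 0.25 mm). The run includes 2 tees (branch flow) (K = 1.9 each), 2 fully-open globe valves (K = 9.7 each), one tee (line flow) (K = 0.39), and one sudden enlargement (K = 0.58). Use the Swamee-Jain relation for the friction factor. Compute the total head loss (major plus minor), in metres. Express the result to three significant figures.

H_L ≈ 196 m

V = 4Q/(πD²) = 2.272 m/s; V²/2g = 0.2632 m
Re = 8.18×10^4, ε/D = 0.00457 → f = 0.03104 (Swamee-Jain)
Major: h_f = f(L/D)·V²/2g = 0.03104·23218·0.2632 = 189.7 m
Minor: ΣK = 24.2; h_m = ΣK·V²/2g = 6.361 m
Total H_L = 189.7 + 6.361 = 196.1 m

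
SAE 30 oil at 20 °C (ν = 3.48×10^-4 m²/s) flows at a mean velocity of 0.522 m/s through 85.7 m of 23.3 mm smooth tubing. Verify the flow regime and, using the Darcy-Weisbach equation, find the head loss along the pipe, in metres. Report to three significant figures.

h_f ≈ 93.5 m

Re = VD/ν = 0.522·0.02330/3.48×10^-4 = 35.0 → laminar (Re < 2300)
f = 64/Re = 1.831
h_f = f(L/D)V²/(2g) = 1.831·(85.7/0.02330)·0.522²/(2·9.81) = 93.54 m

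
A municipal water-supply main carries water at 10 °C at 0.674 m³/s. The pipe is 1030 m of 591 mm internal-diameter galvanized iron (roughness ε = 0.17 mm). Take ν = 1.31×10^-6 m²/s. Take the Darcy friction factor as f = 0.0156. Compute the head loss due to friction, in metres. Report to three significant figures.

h_f ≈ 8.36 m

V = 4Q/(πD²) = 4·0.674/(π·0.591²) = 2.457 m/s
h_f = f(L/D)V²/(2g) = 0.01560·(1030/0.591)·2.457²/(2·9.81) = 8.365 m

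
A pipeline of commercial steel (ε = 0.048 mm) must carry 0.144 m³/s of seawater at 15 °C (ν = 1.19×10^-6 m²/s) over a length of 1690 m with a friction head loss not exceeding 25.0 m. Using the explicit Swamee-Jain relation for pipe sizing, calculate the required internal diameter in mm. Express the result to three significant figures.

Swamee-Jain (Type III): D = 0.66·[ε^1.25·(LQ²/(gh_f))^4.75 + ν·Q^9.4·(L/(gh_f))^5.2]^0.04
LQ²/(gh_f) = 0.1429; L/(gh_f) = 6.891
Term 1 = ε^1.25·(…)^4.75 = 3.87×10^-10; Term 2 = ν·Q^9.4·(…)^5.2 = 3.34×10^-10
D = 0.66·(3.87×10^-10 + 3.34×10^-10)^0.04 = 0.2844 m = 284 mm
Check: V = 2.27 m/s, Re = 5.42×10^5, f = 0.01510, h_f = 23.5 m ≈ 25.0 m ✓

D ≈ 284 mm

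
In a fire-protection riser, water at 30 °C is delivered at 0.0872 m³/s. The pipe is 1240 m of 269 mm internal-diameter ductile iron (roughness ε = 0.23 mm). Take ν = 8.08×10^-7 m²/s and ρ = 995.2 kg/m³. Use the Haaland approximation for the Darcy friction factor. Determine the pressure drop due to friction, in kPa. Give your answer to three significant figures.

Δp ≈ 105 kPa

V = 4Q/(πD²) = 4·0.0872/(π·0.269²) = 1.534 m/s
Re = VD/ν = 1.534·0.269/8.08×10^-7 = 5.11×10^5 → turbulent
ε/D = 0.23/269 = 8.55×10^-4
Haaland: f = 0.01952
h_f = f(L/D)V²/(2g) = 0.01952·(1240/0.269)·1.534²/(2·9.81) = 10.79 m
Δp = ρg·h_f = 995.2·9.81·10.79 = 105.4 kPa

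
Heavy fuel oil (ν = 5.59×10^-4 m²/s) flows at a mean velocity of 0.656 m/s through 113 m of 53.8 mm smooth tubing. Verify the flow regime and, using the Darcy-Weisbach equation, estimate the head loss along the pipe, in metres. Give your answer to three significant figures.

h_f ≈ 46.7 m

Re = VD/ν = 0.656·0.05380/5.59×10^-4 = 63.1 → laminar (Re < 2300)
f = 64/Re = 1.014
h_f = f(L/D)V²/(2g) = 1.014·(113/0.05380)·0.656²/(2·9.81) = 46.70 m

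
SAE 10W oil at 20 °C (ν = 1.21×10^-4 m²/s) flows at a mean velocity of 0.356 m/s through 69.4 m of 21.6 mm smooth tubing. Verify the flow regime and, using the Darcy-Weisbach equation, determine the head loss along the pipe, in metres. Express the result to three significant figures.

h_f ≈ 20.9 m

Re = VD/ν = 0.356·0.02160/1.21×10^-4 = 63.6 → laminar (Re < 2300)
f = 64/Re = 1.007
h_f = f(L/D)V²/(2g) = 1.007·(69.4/0.02160)·0.356²/(2·9.81) = 20.90 m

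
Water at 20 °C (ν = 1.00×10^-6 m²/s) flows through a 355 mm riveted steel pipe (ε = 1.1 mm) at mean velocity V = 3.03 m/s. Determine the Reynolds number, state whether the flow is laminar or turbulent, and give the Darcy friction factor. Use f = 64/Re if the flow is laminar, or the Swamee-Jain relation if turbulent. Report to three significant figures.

Re = VD/ν = 3.030·0.355/1.00×10^-6 = 1.08×10^6
Re > 4000 → turbulent; ε/D = 0.00310
Swamee-Jain: f = 0.02659

Re ≈ 1.08×10^6; turbulent; f ≈ 0.0266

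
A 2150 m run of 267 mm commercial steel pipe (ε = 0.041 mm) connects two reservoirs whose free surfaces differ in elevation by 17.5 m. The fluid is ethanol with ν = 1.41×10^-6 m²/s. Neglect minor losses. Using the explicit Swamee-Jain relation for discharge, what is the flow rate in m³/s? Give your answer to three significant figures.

Q ≈ 0.0919 m³/s

Swamee-Jain (Type II): Q = -0.965·√(gD⁵h_f/L)·ln[ε/(3.7D) + √(3.17ν²L/(gD³h_f))]
√(gD⁵h_f/L) = √(9.81·0.267⁵·17.5/2150) = 0.01041
ε/(3.7D) = 4.15×10^-5; √(3.17ν²L/(gD³h_f)) = 6.44×10^-5
Q = -0.965·0.01041·ln(1.059×10^-4) = 0.09194 m³/s
Check: V = 1.64 m/s, Re = 3.11×10^5, f = 0.01585, h_f = 17.5 m ≈ 17.5 m ✓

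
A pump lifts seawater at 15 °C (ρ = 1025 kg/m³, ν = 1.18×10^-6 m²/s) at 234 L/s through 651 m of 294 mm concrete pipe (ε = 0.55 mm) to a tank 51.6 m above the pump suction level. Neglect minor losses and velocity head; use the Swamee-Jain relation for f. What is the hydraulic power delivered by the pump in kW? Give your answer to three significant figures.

V = 4Q/(πD²) = 3.447 m/s; Re = 8.59×10^5; ε/D = 0.00187; f = 0.02332
h_f = f(L/D)V²/2g = 31.27 m
Total head H = z + h_f = 51.6 + 31.27 = 82.87 m
P_hyd = ρgQH = 1025·9.81·0.234·82.87 = 195.0 kW

P_hyd ≈ 195 kW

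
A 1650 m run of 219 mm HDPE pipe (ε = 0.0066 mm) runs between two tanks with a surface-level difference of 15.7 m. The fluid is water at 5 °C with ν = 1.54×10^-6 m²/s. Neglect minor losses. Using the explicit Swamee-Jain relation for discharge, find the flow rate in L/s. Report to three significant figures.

Swamee-Jain (Type II): Q = -0.965·√(gD⁵h_f/L)·ln[ε/(3.7D) + √(3.17ν²L/(gD³h_f))]
√(gD⁵h_f/L) = √(9.81·0.219⁵·15.7/1650) = 0.006857
ε/(3.7D) = 8.15×10^-6; √(3.17ν²L/(gD³h_f)) = 8.76×10^-5
Q = -0.965·0.006857·ln(9.571×10^-5) = 0.06124 m³/s
Check: V = 1.63 m/s, Re = 2.31×10^5, f = 0.01540, h_f = 15.6 m ≈ 15.7 m ✓

Q ≈ 61.2 L/s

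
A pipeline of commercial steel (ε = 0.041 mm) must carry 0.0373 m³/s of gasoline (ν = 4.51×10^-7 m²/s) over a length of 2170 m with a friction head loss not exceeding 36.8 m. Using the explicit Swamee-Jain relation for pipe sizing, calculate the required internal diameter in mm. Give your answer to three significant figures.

Swamee-Jain (Type III): D = 0.66·[ε^1.25·(LQ²/(gh_f))^4.75 + ν·Q^9.4·(L/(gh_f))^5.2]^0.04
LQ²/(gh_f) = 0.008363; L/(gh_f) = 6.011
Term 1 = ε^1.25·(…)^4.75 = 4.44×10^-16; Term 2 = ν·Q^9.4·(…)^5.2 = 1.90×10^-16
D = 0.66·(4.44×10^-16 + 1.90×10^-16)^0.04 = 0.1628 m = 163 mm
Check: V = 1.79 m/s, Re = 6.47×10^5, f = 0.01569, h_f = 34.2 m ≈ 36.8 m ✓

D ≈ 163 mm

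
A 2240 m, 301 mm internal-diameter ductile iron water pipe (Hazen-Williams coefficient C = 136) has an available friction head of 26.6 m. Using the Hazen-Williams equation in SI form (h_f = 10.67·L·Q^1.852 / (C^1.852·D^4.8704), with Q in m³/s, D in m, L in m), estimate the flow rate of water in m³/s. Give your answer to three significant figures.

Rearranging: Q = [h_f·C^1.852·D^4.8704 / (10.67·L)]^(1/1.852)
Q = [26.6·136^1.852·0.301^4.8704 / (10.67·2240)]^0.540 = 0.1471 m³/s

Q ≈ 0.147 m³/s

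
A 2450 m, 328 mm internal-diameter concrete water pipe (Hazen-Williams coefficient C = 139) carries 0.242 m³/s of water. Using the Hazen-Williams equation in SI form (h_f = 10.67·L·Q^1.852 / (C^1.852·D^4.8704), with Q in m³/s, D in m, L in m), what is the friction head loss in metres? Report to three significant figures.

h_f ≈ 46.3 m

h_f = 10.67·2450·0.242^1.852 / (139^1.852·0.328^4.8704) = 46.26 m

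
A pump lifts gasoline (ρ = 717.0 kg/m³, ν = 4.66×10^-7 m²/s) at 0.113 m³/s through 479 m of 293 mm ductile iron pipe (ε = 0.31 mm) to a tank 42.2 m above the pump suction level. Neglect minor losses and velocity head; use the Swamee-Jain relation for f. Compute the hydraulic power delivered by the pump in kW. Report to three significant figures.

P_hyd ≈ 37.3 kW

V = 4Q/(πD²) = 1.676 m/s; Re = 1.05×10^6; ε/D = 0.00106; f = 0.02027
h_f = f(L/D)V²/2g = 4.744 m
Total head H = z + h_f = 42.2 + 4.744 = 46.94 m
P_hyd = ρgQH = 717.0·9.81·0.113·46.94 = 37.31 kW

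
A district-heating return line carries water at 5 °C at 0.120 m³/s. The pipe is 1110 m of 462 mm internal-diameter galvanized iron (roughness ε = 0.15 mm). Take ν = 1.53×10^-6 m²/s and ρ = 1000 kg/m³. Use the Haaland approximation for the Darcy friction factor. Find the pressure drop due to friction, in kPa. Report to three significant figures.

Δp ≈ 10.8 kPa

V = 4Q/(πD²) = 4·0.120/(π·0.462²) = 0.7158 m/s
Re = VD/ν = 0.7158·0.462/1.53×10^-6 = 2.16×10^5 → turbulent
ε/D = 0.15/462 = 3.25×10^-4
Haaland: f = 0.01751
h_f = f(L/D)V²/(2g) = 0.01751·(1110/0.462)·0.7158²/(2·9.81) = 1.099 m
Δp = ρg·h_f = 1000·9.81·1.099 = 10.78 kPa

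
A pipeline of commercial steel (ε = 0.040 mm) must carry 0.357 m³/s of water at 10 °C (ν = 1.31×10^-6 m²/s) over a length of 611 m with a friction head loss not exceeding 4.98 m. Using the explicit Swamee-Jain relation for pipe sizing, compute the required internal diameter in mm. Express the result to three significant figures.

Swamee-Jain (Type III): D = 0.66·[ε^1.25·(LQ²/(gh_f))^4.75 + ν·Q^9.4·(L/(gh_f))^5.2]^0.04
LQ²/(gh_f) = 1.594; L/(gh_f) = 12.51
Term 1 = ε^1.25·(…)^4.75 = 2.91×10^-5; Term 2 = ν·Q^9.4·(…)^5.2 = 4.14×10^-5
D = 0.66·(2.91×10^-5 + 4.14×10^-5)^0.04 = 0.4503 m = 450 mm
Check: V = 2.24 m/s, Re = 7.71×10^5, f = 0.01367, h_f = 4.75 m ≈ 4.98 m ✓

D ≈ 450 mm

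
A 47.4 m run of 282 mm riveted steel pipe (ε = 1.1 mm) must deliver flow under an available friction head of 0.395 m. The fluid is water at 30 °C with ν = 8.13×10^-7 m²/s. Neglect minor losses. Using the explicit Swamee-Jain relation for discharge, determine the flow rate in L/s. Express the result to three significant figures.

Q ≈ 79.5 L/s

Swamee-Jain (Type II): Q = -0.965·√(gD⁵h_f/L)·ln[ε/(3.7D) + √(3.17ν²L/(gD³h_f))]
√(gD⁵h_f/L) = √(9.81·0.282⁵·0.395/47.4) = 0.01207
ε/(3.7D) = 0.00105; √(3.17ν²L/(gD³h_f)) = 3.38×10^-5
Q = -0.965·0.01207·ln(0.001088) = 0.07950 m³/s
Check: V = 1.27 m/s, Re = 4.42×10^5, f = 0.02858, h_f = 0.397 m ≈ 0.395 m ✓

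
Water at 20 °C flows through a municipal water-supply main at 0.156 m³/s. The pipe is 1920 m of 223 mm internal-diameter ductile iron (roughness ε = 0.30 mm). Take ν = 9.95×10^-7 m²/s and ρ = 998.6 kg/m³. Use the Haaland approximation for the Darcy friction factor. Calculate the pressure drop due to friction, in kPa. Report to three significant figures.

Δp ≈ 1470 kPa

V = 4Q/(πD²) = 4·0.156/(π·0.223²) = 3.994 m/s
Re = VD/ν = 3.994·0.223/9.95×10^-7 = 8.95×10^5 → turbulent
ε/D = 0.30/223 = 0.00135
Haaland: f = 0.02142
h_f = f(L/D)V²/(2g) = 0.02142·(1920/0.223)·3.994²/(2·9.81) = 149.9 m
Δp = ρg·h_f = 998.6·9.81·149.9 = 1469 kPa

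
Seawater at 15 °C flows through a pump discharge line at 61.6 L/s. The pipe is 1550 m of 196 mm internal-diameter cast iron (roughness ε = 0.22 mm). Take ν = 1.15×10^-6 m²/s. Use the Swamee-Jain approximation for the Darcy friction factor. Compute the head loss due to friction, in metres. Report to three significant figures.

h_f ≈ 35.5 m

V = 4Q/(πD²) = 4·0.0616/(π·0.196²) = 2.042 m/s
Re = VD/ν = 2.042·0.196/1.15×10^-6 = 3.48×10^5 → turbulent
ε/D = 0.22/196 = 0.00112
Swamee-Jain: f = 0.02112
h_f = f(L/D)V²/(2g) = 0.02112·(1550/0.196)·2.042²/(2·9.81) = 35.48 m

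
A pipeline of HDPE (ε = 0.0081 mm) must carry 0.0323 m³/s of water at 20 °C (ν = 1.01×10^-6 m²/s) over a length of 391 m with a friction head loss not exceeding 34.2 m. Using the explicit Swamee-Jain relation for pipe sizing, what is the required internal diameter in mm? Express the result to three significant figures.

Swamee-Jain (Type III): D = 0.66·[ε^1.25·(LQ²/(gh_f))^4.75 + ν·Q^9.4·(L/(gh_f))^5.2]^0.04
LQ²/(gh_f) = 0.001216; L/(gh_f) = 1.165
Term 1 = ε^1.25·(…)^4.75 = 6.15×10^-21; Term 2 = ν·Q^9.4·(…)^5.2 = 2.17×10^-20
D = 0.66·(6.15×10^-21 + 2.17×10^-20)^0.04 = 0.1090 m = 109 mm
Check: V = 3.46 m/s, Re = 3.74×10^5, f = 0.01471, h_f = 32.3 m ≈ 34.2 m ✓

D ≈ 109 mm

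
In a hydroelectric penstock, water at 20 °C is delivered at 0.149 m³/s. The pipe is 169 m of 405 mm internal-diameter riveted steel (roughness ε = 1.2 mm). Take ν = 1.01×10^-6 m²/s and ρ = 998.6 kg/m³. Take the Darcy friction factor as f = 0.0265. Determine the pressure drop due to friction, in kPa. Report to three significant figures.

V = 4Q/(πD²) = 4·0.149/(π·0.405²) = 1.157 m/s
h_f = f(L/D)V²/(2g) = 0.02650·(169/0.405)·1.157²/(2·9.81) = 0.7540 m
Δp = ρg·h_f = 998.6·9.81·0.7540 = 7.386 kPa

Δp ≈ 7.39 kPa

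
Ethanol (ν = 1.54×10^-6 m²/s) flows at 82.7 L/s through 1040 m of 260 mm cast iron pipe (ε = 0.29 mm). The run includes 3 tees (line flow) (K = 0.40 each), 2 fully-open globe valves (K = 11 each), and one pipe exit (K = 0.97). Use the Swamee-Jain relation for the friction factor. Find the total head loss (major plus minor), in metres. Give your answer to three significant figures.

V = 4Q/(πD²) = 1.558 m/s; V²/2g = 0.1237 m
Re = 2.63×10^5, ε/D = 0.00112 → f = 0.02134 (Swamee-Jain)
Major: h_f = f(L/D)·V²/2g = 0.02134·4000·0.1237 = 10.55 m
Minor: ΣK = 24.2; h_m = ΣK·V²/2g = 2.989 m
Total H_L = 10.55 + 2.989 = 13.54 m

H_L ≈ 13.5 m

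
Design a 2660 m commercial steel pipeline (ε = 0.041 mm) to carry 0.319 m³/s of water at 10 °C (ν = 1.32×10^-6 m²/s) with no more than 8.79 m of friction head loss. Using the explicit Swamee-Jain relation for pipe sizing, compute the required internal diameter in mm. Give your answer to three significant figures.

D ≈ 518 mm

Swamee-Jain (Type III): D = 0.66·[ε^1.25·(LQ²/(gh_f))^4.75 + ν·Q^9.4·(L/(gh_f))^5.2]^0.04
LQ²/(gh_f) = 3.139; L/(gh_f) = 30.85
Term 1 = ε^1.25·(…)^4.75 = 7.51×10^-4; Term 2 = ν·Q^9.4·(…)^5.2 = 0.00159
D = 0.66·(7.51×10^-4 + 0.00159)^0.04 = 0.5180 m = 518 mm
Check: V = 1.51 m/s, Re = 5.94×10^5, f = 0.01392, h_f = 8.35 m ≈ 8.79 m ✓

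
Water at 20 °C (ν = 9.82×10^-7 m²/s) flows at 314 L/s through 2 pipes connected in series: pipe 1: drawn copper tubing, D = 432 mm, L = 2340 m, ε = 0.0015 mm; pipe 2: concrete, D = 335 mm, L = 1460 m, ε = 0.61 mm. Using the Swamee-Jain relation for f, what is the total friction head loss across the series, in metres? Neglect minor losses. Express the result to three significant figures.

H ≈ 80.0 m

Pipe 1: V = 2.142 m/s, Re = 9.42×10^5, ε/D = 3.47×10^-6, f = 0.01181, h_1 = f(L/D)V²/2g = 14.96 m
Pipe 2: V = 3.562 m/s, Re = 1.22×10^6, ε/D = 0.00182, f = 0.02308, h_2 = f(L/D)V²/2g = 65.06 m
Series → Q common, losses add: H = Σh = 80.02 m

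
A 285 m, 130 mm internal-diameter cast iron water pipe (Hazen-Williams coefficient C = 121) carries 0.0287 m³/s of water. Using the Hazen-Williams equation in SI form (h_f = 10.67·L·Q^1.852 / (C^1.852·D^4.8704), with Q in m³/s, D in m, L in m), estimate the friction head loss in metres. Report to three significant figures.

h_f = 10.67·285·0.0287^1.852 / (121^1.852·0.130^4.8704) = 12.17 m

h_f ≈ 12.2 m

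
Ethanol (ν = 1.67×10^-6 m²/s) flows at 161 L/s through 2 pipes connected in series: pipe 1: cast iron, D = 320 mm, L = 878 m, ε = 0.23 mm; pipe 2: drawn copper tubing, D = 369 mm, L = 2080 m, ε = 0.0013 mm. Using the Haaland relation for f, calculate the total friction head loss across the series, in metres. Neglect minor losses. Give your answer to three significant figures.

H ≈ 19.8 m

Pipe 1: V = 2.002 m/s, Re = 3.84×10^5, ε/D = 7.19×10^-4, f = 0.01903, h_1 = f(L/D)V²/2g = 10.66 m
Pipe 2: V = 1.506 m/s, Re = 3.33×10^5, ε/D = 3.52×10^-6, f = 0.01410, h_2 = f(L/D)V²/2g = 9.181 m
Series → Q common, losses add: H = Σh = 19.84 m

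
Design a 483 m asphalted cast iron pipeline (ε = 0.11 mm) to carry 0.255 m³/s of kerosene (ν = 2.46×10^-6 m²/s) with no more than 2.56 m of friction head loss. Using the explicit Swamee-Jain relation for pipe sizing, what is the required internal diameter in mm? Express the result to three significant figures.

D ≈ 448 mm

Swamee-Jain (Type III): D = 0.66·[ε^1.25·(LQ²/(gh_f))^4.75 + ν·Q^9.4·(L/(gh_f))^5.2]^0.04
LQ²/(gh_f) = 1.251; L/(gh_f) = 19.23
Term 1 = ε^1.25·(…)^4.75 = 3.26×10^-5; Term 2 = ν·Q^9.4·(…)^5.2 = 3.09×10^-5
D = 0.66·(3.26×10^-5 + 3.09×10^-5)^0.04 = 0.4484 m = 448 mm
Check: V = 1.61 m/s, Re = 2.94×10^5, f = 0.01670, h_f = 2.39 m ≈ 2.56 m ✓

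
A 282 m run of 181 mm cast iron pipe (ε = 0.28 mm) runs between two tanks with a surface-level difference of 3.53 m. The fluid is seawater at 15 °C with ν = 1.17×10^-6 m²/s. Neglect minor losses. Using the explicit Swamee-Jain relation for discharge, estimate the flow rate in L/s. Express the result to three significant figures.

Swamee-Jain (Type II): Q = -0.965·√(gD⁵h_f/L)·ln[ε/(3.7D) + √(3.17ν²L/(gD³h_f))]
√(gD⁵h_f/L) = √(9.81·0.181⁵·3.53/282) = 0.004884
ε/(3.7D) = 4.18×10^-4; √(3.17ν²L/(gD³h_f)) = 7.72×10^-5
Q = -0.965·0.004884·ln(4.953×10^-4) = 0.03587 m³/s
Check: V = 1.39 m/s, Re = 2.16×10^5, f = 0.02305, h_f = 3.56 m ≈ 3.53 m ✓

Q ≈ 35.9 L/s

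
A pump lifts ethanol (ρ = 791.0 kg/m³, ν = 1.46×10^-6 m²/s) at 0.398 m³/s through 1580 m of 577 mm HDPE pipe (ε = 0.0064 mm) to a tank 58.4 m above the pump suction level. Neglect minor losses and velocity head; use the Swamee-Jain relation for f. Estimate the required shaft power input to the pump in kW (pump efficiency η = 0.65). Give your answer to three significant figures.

P_shaft ≈ 297 kW

V = 4Q/(πD²) = 1.522 m/s; Re = 6.02×10^5; ε/D = 1.11×10^-5; f = 0.01287
h_f = f(L/D)V²/2g = 4.161 m
Total head H = z + h_f = 58.4 + 4.161 = 62.56 m
P_hyd = ρgQH = 791.0·9.81·0.398·62.56 = 193.2 kW
P_shaft = P_hyd/η = 193.2/0.65 = 297.2 kW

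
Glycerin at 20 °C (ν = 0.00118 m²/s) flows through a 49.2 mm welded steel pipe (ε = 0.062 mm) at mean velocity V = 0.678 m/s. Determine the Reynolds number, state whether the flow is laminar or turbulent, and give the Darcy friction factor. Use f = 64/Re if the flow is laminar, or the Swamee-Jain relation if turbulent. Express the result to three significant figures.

Re = VD/ν = 0.6780·0.0492/0.00118 = 28.3
Re < 2300 → laminar → f = 64/Re = 2.264

Re ≈ 28.3; laminar; f = 64/Re ≈ 2.26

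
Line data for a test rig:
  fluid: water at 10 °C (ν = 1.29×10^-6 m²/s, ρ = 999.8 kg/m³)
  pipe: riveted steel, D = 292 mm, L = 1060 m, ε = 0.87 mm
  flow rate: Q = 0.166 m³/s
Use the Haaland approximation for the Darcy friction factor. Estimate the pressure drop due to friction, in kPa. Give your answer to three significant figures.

Δp ≈ 294 kPa

V = 4Q/(πD²) = 4·0.166/(π·0.292²) = 2.479 m/s
Re = VD/ν = 2.479·0.292/1.29×10^-6 = 5.61×10^5 → turbulent
ε/D = 0.87/292 = 0.00298
Haaland: f = 0.02639
h_f = f(L/D)V²/(2g) = 0.02639·(1060/0.292)·2.479²/(2·9.81) = 30.00 m
Δp = ρg·h_f = 999.8·9.81·30.00 = 294.2 kPa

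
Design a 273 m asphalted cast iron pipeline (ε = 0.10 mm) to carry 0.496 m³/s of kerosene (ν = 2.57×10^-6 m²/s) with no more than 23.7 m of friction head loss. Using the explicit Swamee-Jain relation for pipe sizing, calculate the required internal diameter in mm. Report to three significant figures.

D ≈ 332 mm

Swamee-Jain (Type III): D = 0.66·[ε^1.25·(LQ²/(gh_f))^4.75 + ν·Q^9.4·(L/(gh_f))^5.2]^0.04
LQ²/(gh_f) = 0.2889; L/(gh_f) = 1.174
Term 1 = ε^1.25·(…)^4.75 = 2.74×10^-8; Term 2 = ν·Q^9.4·(…)^5.2 = 8.13×10^-9
D = 0.66·(2.74×10^-8 + 8.13×10^-9)^0.04 = 0.3323 m = 332 mm
Check: V = 5.72 m/s, Re = 7.39×10^5, f = 0.01599, h_f = 21.9 m ≈ 23.7 m ✓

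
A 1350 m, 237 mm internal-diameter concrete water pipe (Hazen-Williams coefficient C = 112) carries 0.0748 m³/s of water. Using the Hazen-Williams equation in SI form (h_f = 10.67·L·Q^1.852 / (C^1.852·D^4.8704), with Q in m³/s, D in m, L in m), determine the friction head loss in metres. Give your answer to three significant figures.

h_f = 10.67·1350·0.0748^1.852 / (112^1.852·0.237^4.8704) = 21.04 m

h_f ≈ 21.0 m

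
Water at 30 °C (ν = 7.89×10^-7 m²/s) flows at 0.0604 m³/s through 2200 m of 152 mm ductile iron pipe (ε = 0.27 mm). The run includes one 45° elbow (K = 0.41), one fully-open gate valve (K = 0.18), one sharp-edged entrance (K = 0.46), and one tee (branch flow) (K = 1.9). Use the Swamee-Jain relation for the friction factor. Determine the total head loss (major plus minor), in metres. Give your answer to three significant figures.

V = 4Q/(πD²) = 3.329 m/s; V²/2g = 0.5647 m
Re = 6.41×10^5, ε/D = 0.00178 → f = 0.02311 (Swamee-Jain)
Major: h_f = f(L/D)·V²/2g = 0.02311·14474·0.5647 = 188.9 m
Minor: ΣK = 2.95; h_m = ΣK·V²/2g = 1.666 m
Total H_L = 188.9 + 1.666 = 190.6 m

H_L ≈ 191 m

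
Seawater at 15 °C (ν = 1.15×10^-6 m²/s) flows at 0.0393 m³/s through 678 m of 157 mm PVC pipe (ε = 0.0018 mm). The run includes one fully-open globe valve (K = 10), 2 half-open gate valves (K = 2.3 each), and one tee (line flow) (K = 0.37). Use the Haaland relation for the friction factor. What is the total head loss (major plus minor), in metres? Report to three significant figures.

H_L ≈ 16.4 m

V = 4Q/(πD²) = 2.030 m/s; V²/2g = 0.2100 m
Re = 2.77×10^5, ε/D = 1.15×10^-5 → f = 0.01465 (Haaland)
Major: h_f = f(L/D)·V²/2g = 0.01465·4318·0.2100 = 13.28 m
Minor: ΣK = 15.0; h_m = ΣK·V²/2g = 3.144 m
Total H_L = 13.28 + 3.144 = 16.43 m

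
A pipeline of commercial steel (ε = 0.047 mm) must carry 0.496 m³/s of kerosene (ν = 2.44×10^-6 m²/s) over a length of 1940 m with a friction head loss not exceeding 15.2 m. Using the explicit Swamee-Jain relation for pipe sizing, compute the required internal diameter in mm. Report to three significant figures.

D ≈ 524 mm

Swamee-Jain (Type III): D = 0.66·[ε^1.25·(LQ²/(gh_f))^4.75 + ν·Q^9.4·(L/(gh_f))^5.2]^0.04
LQ²/(gh_f) = 3.201; L/(gh_f) = 13.01
Term 1 = ε^1.25·(…)^4.75 = 9.77×10^-4; Term 2 = ν·Q^9.4·(…)^5.2 = 0.00209
D = 0.66·(9.77×10^-4 + 0.00209)^0.04 = 0.5236 m = 524 mm
Check: V = 2.30 m/s, Re = 4.94×10^5, f = 0.01437, h_f = 14.4 m ≈ 15.2 m ✓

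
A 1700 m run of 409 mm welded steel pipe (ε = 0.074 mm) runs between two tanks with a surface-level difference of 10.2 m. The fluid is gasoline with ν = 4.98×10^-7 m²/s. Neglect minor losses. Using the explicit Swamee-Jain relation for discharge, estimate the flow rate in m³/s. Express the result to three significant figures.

Q ≈ 0.242 m³/s

Swamee-Jain (Type II): Q = -0.965·√(gD⁵h_f/L)·ln[ε/(3.7D) + √(3.17ν²L/(gD³h_f))]
√(gD⁵h_f/L) = √(9.81·0.409⁵·10.2/1700) = 0.02595
ε/(3.7D) = 4.89×10^-5; √(3.17ν²L/(gD³h_f)) = 1.40×10^-5
Q = -0.965·0.02595·ln(6.287×10^-5) = 0.2423 m³/s
Check: V = 1.84 m/s, Re = 1.51×10^6, f = 0.01424, h_f = 10.3 m ≈ 10.2 m ✓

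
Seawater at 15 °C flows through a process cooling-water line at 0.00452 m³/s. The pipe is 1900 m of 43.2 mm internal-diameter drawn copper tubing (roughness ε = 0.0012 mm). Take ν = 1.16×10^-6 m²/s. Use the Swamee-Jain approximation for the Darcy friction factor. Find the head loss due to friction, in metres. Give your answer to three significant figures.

h_f ≈ 374 m

V = 4Q/(πD²) = 4·0.00452/(π·0.0432²) = 3.084 m/s
Re = VD/ν = 3.084·0.0432/1.16×10^-6 = 1.15×10^5 → turbulent
ε/D = 0.0012/43.2 = 2.78×10^-5
Swamee-Jain: f = 0.01754
h_f = f(L/D)V²/(2g) = 0.01754·(1900/0.0432)·3.084²/(2·9.81) = 373.9 m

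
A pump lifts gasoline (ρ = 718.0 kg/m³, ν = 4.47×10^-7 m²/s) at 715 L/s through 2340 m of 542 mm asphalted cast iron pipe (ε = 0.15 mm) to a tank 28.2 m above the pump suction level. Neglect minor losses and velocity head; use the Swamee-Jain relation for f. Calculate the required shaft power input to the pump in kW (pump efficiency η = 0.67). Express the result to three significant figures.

V = 4Q/(πD²) = 3.099 m/s; Re = 3.76×10^6; ε/D = 2.77×10^-4; f = 0.01496
h_f = f(L/D)V²/2g = 31.62 m
Total head H = z + h_f = 28.2 + 31.62 = 59.82 m
P_hyd = ρgQH = 718.0·9.81·0.715·59.82 = 301.3 kW
P_shaft = P_hyd/η = 301.3/0.67 = 449.6 kW

P_shaft ≈ 450 kW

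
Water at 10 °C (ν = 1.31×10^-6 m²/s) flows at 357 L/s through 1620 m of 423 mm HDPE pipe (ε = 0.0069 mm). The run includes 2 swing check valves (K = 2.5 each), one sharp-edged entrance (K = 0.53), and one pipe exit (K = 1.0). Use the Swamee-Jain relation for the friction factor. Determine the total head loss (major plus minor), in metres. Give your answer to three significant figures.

V = 4Q/(πD²) = 2.540 m/s; V²/2g = 0.3289 m
Re = 8.20×10^5, ε/D = 1.63×10^-5 → f = 0.01235 (Swamee-Jain)
Major: h_f = f(L/D)·V²/2g = 0.01235·3830·0.3289 = 15.56 m
Minor: ΣK = 6.53; h_m = ΣK·V²/2g = 2.148 m
Total H_L = 15.56 + 2.148 = 17.71 m

H_L ≈ 17.7 m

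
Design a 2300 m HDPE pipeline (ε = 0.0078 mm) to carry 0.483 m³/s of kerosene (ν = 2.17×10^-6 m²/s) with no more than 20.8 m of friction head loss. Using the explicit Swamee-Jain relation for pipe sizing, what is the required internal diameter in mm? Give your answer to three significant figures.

D ≈ 494 mm

Swamee-Jain (Type III): D = 0.66·[ε^1.25·(LQ²/(gh_f))^4.75 + ν·Q^9.4·(L/(gh_f))^5.2]^0.04
LQ²/(gh_f) = 2.630; L/(gh_f) = 11.27
Term 1 = ε^1.25·(…)^4.75 = 4.07×10^-5; Term 2 = ν·Q^9.4·(…)^5.2 = 6.85×10^-4
D = 0.66·(4.07×10^-5 + 6.85×10^-4)^0.04 = 0.4943 m = 494 mm
Check: V = 2.52 m/s, Re = 5.73×10^5, f = 0.01305, h_f = 19.6 m ≈ 20.8 m ✓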